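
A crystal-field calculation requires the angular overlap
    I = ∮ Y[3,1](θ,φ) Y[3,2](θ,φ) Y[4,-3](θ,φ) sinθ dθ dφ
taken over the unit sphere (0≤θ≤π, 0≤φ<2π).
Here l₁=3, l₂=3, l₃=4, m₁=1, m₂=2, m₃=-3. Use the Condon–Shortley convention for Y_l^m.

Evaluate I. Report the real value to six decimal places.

Rules hold: Σm=0, L=10 even, 0≤4≤6.
N = 7·7·9 = 441
Δ = 2!·4!·4!/11! = 1/34650
Racah Σ t=0..2: t=0:+1/72 t=1:−1/16 t=2:+1/72 = -5/144
⇒ 3j(3 3 4; 0 0 0)² = 2/77, sgn -1
Racah Σ t=1..2: t=1:−1/144 t=2:+1/288 = -1/288
⇒ 3j(3 3 4; 1 2 -3)² = 1/99, sgn +1
4πI² = N·(3j₀)²·(3jₘ)² = 14/121
I = -1·√(0.115702/4π) = -0.09595473

-0.095955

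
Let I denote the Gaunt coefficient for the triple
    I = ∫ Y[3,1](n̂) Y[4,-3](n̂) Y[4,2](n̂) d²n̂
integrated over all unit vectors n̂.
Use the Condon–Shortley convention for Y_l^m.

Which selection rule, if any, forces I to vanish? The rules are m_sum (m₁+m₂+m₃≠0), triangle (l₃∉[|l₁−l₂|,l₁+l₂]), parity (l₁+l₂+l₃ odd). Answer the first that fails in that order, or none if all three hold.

m₁+m₂+m₃ = 1 − 3 + 2 = 0  ✓
triangle: |3−4|=1 ≤ l₃=4 ≤ 3+4=7  ✓
parity: l₁+l₂+l₃ = 11 is odd  ✗

parity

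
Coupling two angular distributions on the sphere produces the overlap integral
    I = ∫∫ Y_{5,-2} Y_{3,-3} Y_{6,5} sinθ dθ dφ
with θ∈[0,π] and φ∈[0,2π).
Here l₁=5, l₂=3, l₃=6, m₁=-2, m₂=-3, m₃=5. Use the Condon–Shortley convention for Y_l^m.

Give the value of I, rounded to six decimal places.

Rules hold: Σm=0, L=14 even, 2≤6≤8.
N = 11·7·13 = 1001
Δ = 2!·8!·4!/15! = 1/675675
Racah Σ t=0..2: t=0:+1/8640 t=1:−1/2304 t=2:+1/8640 = -7/34560
⇒ 3j(5 3 6; 0 0 0)² = 7/429, sgn -1
Racah Σ t=0..0: t=0:+1/241920 = 1/241920
⇒ 3j(5 3 6; -2 -3 5)² = 2/91, sgn -1
4πI² = N·(3j₀)²·(3jₘ)² = 14/39
I = +1·√(0.358974/4π) = 0.16901560

0.169016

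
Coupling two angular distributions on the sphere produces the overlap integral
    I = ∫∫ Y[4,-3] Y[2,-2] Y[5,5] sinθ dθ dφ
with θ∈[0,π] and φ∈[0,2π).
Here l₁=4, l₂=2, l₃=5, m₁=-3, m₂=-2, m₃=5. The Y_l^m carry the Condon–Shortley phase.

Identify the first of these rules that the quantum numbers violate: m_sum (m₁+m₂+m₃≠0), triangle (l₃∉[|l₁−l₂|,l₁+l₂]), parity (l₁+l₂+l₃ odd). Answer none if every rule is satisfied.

parity

azimuthal sum: -3 − 2 + 5 = 0  ✓
2 ≤ 5 ≤ 6 (triangle on l)  ✓
L = 4 + 2 + 5 = 11 (odd)  ✗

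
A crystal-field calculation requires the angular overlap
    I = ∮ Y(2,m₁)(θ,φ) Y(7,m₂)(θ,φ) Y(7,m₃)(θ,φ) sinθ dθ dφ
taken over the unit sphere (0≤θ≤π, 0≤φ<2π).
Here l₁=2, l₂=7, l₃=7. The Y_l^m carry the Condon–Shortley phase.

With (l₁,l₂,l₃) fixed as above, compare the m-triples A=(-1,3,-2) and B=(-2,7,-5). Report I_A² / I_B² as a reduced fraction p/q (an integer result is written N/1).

l's match ⇒ only the (l;m) 3-j factors differ between A and B.
A: triangle coeff Δ(2,7,7) = 1/185640; Σ_t [1,2]: t=1:−1/4354560 t=2:+1/1935360 = 1/3483648; (3j)²=125/12376 [(2 7 7; -1 3 -2)], sign=-1
B: triangle coeff Δ(2,7,7) = 1/185640; Σ_t [2,2]: t=2:+1/1916006400 = 1/1916006400; (3j)²=1/340 [(2 7 7; -2 7 -5)], sign=+1
I_A²/I_B² = (125/12376)/(1/340) = 625/182

625/182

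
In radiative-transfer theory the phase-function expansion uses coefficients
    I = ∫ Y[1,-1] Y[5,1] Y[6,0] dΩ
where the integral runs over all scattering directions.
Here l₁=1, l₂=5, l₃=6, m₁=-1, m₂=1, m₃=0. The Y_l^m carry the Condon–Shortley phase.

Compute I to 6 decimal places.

Rules hold: Σm=0, L=12 even, 4≤6≤6.
N = 3·11·13 = 429
Δ = 0!·2!·10!/13! = 1/858
Racah Σ t=0..0: t=0:+1/14400 = 1/14400
⇒ 3j(1 5 6; 0 0 0)² = 6/143, sgn +1
Racah Σ t=0..0: t=0:+1/34560 = 1/34560
⇒ 3j(1 5 6; -1 1 0)² = 5/286, sgn +1
4πI² = N·(3j₀)²·(3jₘ)² = 45/143
I = +1·√(0.314685/4π) = 0.15824621

0.158246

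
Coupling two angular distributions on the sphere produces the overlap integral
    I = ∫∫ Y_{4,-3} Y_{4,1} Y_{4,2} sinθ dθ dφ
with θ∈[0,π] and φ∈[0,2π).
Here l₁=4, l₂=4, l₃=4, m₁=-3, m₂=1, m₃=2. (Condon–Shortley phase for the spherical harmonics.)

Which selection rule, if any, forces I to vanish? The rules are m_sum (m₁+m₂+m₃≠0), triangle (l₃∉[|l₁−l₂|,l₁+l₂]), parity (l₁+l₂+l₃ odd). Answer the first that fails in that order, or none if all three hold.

azimuthal sum: -3 + 1 + 2 = 0  ✓
0 ≤ 4 ≤ 8 (triangle on l)  ✓
L = 4 + 4 + 4 = 12 (even)  ✓

none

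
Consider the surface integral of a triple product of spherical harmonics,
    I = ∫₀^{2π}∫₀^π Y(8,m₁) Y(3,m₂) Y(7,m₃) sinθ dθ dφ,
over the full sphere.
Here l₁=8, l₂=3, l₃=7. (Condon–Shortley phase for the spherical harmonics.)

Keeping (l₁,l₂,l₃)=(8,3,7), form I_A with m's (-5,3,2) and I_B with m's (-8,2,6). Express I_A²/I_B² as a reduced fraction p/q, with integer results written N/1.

l's match ⇒ only the (l;m) 3-j factors differ between A and B.
A: triangle coeff Δ(8,3,7) = 1/5290740; Σ_t [4,4]: t=4:+1/104509440 = 1/104509440; (3j)²=275/13566 [(8 3 7; -5 3 2)], sign=-1
B: triangle coeff Δ(8,3,7) = 1/5290740; Σ_t [4,4]: t=4:+1/11496038400 = 1/11496038400; (3j)²=65/2907 [(8 3 7; -8 2 6)], sign=-1
I_A²/I_B² = (275/13566)/(65/2907) = 165/182

165/182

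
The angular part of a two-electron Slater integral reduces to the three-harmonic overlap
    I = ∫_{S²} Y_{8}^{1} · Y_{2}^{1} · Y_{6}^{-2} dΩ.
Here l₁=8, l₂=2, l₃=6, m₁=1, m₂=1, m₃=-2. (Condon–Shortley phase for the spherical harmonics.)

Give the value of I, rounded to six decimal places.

-0.150615

m-sum 0 ✓  L=16 even ✓  6≤6≤10 ✓
Π(2lᵢ+1) = 17×5×13 = 1105
triangle coeff Δ(8,2,6) = 1/30940
Σ_t [2,2]: t=2:+1/2073600 = 1/2073600
(3j)²=28/1105 [(8 2 6; 0 0 0)], sign=+1
Σ_t [3,3]: t=3:−1/5806080 = -1/5806080
(3j)²=9/884 [(8 2 6; 1 1 -2)], sign=-1
⇒ 4πI² = 63/221
I = (-1)√(63/221/(4π)) = -0.15061534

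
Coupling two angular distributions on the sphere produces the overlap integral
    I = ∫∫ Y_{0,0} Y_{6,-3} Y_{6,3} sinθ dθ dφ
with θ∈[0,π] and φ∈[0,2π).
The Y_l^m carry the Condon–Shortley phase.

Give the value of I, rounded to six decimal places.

Rules hold: Σm=0, L=12 even, 6≤6≤6.
N = 1·13·13 = 169
Δ = 0!·0!·12!/13! = 1/13
Racah Σ t=0..0: t=0:+1/518400 = 1/518400
⇒ 3j(0 6 6; 0 0 0)² = 1/13, sgn +1
Racah Σ t=0..0: t=0:+1/2177280 = 1/2177280
⇒ 3j(0 6 6; 0 -3 3)² = 1/13, sgn -1
4πI² = N·(3j₀)²·(3jₘ)² = 1/1
I = -1·√(1/4π) = -0.28209479

-0.282095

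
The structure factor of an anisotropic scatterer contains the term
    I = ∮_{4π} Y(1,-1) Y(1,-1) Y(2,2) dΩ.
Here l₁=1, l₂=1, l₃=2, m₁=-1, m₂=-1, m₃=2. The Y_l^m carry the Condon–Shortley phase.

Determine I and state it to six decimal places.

0.309019

Checks pass: Σm=0; 4 even; l₃=2∈[0,2].
(2·1+1)(2·1+1)(2·2+1) = 45
Δ: 0! 2! 2! / 5! → 1/30
sum: t=0:+1/1 = 1/1
3j²(1 1 2; 0 0 0) = Δ·Π!·Σ² = 2/15  (sign +1)
sum: t=0:+1/4 = 1/4
3j²(1 1 2; -1 -1 2) = Δ·Π!·Σ² = 1/5  (sign +1)
combine: 4πI² = 45·2/15·1/5 = 6/5
take √, sign +1: I = 0.30901936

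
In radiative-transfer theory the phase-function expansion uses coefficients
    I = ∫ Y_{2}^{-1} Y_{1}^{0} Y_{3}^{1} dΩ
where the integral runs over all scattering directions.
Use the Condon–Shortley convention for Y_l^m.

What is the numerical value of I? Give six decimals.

-0.233597

m-sum 0 ✓  L=6 even ✓  1≤3≤3 ✓
Π(2lᵢ+1) = 5×3×7 = 105
triangle coeff Δ(2,1,3) = 1/105
Σ_t [0,0]: t=0:+1/4 = 1/4
(3j)²=3/35 [(2 1 3; 0 0 0)], sign=-1
Σ_t [0,0]: t=0:+1/6 = 1/6
(3j)²=8/105 [(2 1 3; -1 0 1)], sign=+1
⇒ 4πI² = 24/35
I = (-1)√(24/35/(4π)) = -0.23359668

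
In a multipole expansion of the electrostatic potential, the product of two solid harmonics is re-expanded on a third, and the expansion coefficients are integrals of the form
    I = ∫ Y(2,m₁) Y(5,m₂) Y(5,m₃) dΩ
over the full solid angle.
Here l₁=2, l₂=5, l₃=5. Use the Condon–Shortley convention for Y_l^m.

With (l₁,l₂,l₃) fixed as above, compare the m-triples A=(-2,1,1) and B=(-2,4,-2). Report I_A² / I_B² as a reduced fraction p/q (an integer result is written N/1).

25/12

Shared (l₁,l₂,l₃)=(2,5,5): N and (l;000)² cancel in I_A²/I_B².
A: Δ = 2!·2!·8!/13! = 1/38610; Racah Σ t=2..2: t=2:+1/2304 = 1/2304; ⇒ 3j(2 5 5; -2 1 1)² = 5/143, sgn +1
B: Δ = 2!·2!·8!/13! = 1/38610; Racah Σ t=2..2: t=2:+1/20160 = 1/20160; ⇒ 3j(2 5 5; -2 4 -2)² = 12/715, sgn -1
I_A²/I_B² = (5/143)/(12/715) = 25/12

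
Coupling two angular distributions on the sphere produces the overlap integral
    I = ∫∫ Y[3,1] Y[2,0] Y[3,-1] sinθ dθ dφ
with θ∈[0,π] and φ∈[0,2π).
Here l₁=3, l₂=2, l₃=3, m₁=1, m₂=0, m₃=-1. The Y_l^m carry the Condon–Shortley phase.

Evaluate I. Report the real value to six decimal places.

-0.126157

Checks pass: Σm=0; 8 even; l₃=3∈[1,5].
(2·3+1)(2·2+1)(2·3+1) = 245
Δ: 2! 4! 2! / 9! → 1/3780
sum: t=0:+1/24 t=1:−1/4 t=2:+1/24 = -1/6
3j²(3 2 3; 0 0 0) = Δ·Π!·Σ² = 4/105  (sign +1)
sum: t=0:+1/16 t=1:−1/6 t=2:+1/96 = -3/32
3j²(3 2 3; 1 0 -1) = Δ·Π!·Σ² = 3/140  (sign -1)
combine: 4πI² = 245·4/105·3/140 = 1/5
take √, sign -1: I = -0.12615663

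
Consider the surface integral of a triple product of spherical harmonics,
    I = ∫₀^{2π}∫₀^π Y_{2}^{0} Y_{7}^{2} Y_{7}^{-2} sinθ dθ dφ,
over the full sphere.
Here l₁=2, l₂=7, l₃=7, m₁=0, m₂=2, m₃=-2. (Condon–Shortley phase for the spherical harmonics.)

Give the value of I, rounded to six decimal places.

m-sum 0 ✓  L=16 even ✓  5≤7≤9 ✓
Π(2lᵢ+1) = 5×15×15 = 1125
triangle coeff Δ(2,7,7) = 1/185640
Σ_t [0,2]: t=0:+1/2419200 t=1:−1/518400 t=2:+1/2419200 = -1/907200
(3j)²=56/3315 [(2 7 7; 0 0 0)], sign=+1
Σ_t [0,2]: t=0:+1/8709120 t=1:−1/967680 t=2:+1/2419200 = -11/21772800
(3j)²=242/23205 [(2 7 7; 0 2 -2)], sign=+1
⇒ 4πI² = 9680/48841
I = (+1)√(9680/48841/(4π)) = 0.12558578

0.125586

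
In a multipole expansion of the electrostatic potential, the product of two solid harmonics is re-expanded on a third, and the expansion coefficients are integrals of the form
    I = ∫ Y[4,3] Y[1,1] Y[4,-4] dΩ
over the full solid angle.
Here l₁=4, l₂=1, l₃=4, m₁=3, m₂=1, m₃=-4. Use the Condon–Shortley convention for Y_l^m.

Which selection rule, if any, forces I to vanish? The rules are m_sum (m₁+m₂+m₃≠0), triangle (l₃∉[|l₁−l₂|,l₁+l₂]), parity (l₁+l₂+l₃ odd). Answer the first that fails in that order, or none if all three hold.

Σmᵢ = 0  ✓
l₃∈[|l₁−l₂|,l₁+l₂]=[3,5], have l₃=4  ✓
Σlᵢ = 9 ⇒ odd  ✗

parity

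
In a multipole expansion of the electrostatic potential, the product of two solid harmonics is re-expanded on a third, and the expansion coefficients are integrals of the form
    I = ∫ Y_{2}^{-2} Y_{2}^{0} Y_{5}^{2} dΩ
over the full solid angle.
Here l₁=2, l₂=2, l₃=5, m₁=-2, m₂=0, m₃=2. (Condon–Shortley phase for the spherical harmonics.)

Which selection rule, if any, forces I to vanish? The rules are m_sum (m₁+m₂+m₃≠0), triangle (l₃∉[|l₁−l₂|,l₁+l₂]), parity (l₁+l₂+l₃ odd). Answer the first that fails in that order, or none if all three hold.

triangle

azimuthal sum: -2 + 0 + 2 = 0  ✓
0 ≤ 5 ≤ 4 (triangle on l)  ✗
L = 2 + 2 + 5 = 9 (odd)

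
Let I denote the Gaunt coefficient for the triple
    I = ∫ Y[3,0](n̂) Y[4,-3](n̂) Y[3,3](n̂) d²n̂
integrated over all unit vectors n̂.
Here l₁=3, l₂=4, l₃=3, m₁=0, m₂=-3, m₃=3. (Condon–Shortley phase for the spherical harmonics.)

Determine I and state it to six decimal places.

Checks pass: Σm=0; 10 even; l₃=3∈[1,7].
(2·3+1)(2·4+1)(2·3+1) = 441
Δ: 4! 2! 4! / 11! → 1/34650
sum: t=1:−1/72 t=2:+1/16 t=3:−1/72 = 5/144
3j²(3 4 3; 0 0 0) = Δ·Π!·Σ² = 2/77  (sign -1)
sum: t=1:−1/288 = -1/288
3j²(3 4 3; 0 -3 3) = Δ·Π!·Σ² = 1/22  (sign -1)
combine: 4πI² = 441·2/77·1/22 = 63/121
take √, sign +1: I = 0.20355073

0.203551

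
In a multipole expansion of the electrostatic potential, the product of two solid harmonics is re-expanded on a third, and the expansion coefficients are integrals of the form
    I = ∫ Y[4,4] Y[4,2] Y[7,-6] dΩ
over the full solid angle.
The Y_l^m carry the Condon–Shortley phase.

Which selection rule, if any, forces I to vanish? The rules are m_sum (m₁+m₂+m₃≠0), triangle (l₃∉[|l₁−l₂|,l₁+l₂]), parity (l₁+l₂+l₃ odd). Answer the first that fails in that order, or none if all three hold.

azimuthal sum: 4 + 2 − 6 = 0  ✓
0 ≤ 7 ≤ 8 (triangle on l)  ✓
L = 4 + 4 + 7 = 15 (odd)  ✗

parity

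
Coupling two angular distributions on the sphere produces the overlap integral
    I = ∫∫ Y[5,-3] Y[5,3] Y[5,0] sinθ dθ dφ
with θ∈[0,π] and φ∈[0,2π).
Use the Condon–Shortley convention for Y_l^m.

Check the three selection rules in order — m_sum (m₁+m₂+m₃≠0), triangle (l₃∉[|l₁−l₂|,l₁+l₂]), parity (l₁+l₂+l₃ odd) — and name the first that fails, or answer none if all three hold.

parity

Σmᵢ = 0  ✓
l₃∈[|l₁−l₂|,l₁+l₂]=[0,10], have l₃=5  ✓
Σlᵢ = 15 ⇒ odd  ✗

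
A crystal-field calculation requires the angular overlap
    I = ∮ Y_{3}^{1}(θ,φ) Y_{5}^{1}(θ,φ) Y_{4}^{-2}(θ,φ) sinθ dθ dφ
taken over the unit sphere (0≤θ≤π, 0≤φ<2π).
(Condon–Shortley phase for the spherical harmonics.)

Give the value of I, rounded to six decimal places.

Rules hold: Σm=0, L=12 even, 2≤4≤8.
N = 7·11·9 = 693
Δ = 4!·2!·6!/13! = 1/180180
Racah Σ t=1..3: t=1:−1/576 t=2:+1/144 t=3:−1/576 = 1/288
⇒ 3j(3 5 4; 0 0 0)² = 20/1001, sgn +1
Racah Σ t=0..2: t=0:+1/34560 t=1:−1/720 t=2:+1/384 = 43/34560
⇒ 3j(3 5 4; 1 1 -2)² = 1849/180180, sgn +1
4πI² = N·(3j₀)²·(3jₘ)² = 1849/13013
I = +1·√(0.142089/4π) = 0.10633465

0.106335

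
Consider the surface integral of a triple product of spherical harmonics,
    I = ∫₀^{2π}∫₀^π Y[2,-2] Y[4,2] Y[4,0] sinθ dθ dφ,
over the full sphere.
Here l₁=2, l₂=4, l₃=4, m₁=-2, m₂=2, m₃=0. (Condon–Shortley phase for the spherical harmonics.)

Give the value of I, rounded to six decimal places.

Checks pass: Σm=0; 10 even; l₃=4∈[2,6].
(2·2+1)(2·4+1)(2·4+1) = 405
Δ: 2! 2! 6! / 11! → 1/13860
sum: t=0:+1/192 t=1:−1/36 t=2:+1/192 = -5/288
3j²(2 4 4; 0 0 0) = Δ·Π!·Σ² = 20/693  (sign -1)
sum: t=2:+1/192 = 1/192
3j²(2 4 4; -2 2 0) = Δ·Π!·Σ² = 3/77  (sign +1)
combine: 4πI² = 405·20/693·3/77 = 2700/5929
take √, sign -1: I = -0.19036462

-0.190365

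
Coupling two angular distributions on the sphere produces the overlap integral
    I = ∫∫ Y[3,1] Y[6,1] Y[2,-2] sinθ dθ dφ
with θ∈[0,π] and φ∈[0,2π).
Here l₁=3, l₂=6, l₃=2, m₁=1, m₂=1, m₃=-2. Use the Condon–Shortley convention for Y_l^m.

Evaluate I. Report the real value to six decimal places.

l₃=2 ∉ [3,9] — triangle fails ⇒ I = 0

0.000000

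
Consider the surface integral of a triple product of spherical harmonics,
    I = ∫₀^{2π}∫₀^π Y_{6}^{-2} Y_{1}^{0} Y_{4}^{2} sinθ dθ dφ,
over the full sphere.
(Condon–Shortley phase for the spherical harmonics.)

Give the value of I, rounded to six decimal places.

l₃=4 ∉ [5,7] — triangle fails ⇒ I = 0

0.000000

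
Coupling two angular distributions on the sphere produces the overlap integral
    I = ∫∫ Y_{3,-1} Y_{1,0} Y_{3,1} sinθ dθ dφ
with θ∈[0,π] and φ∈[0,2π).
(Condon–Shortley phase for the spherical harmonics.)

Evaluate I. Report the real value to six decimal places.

0.000000

L=7 odd ⇒ parity kills the (l;000) factor ⇒ I = 0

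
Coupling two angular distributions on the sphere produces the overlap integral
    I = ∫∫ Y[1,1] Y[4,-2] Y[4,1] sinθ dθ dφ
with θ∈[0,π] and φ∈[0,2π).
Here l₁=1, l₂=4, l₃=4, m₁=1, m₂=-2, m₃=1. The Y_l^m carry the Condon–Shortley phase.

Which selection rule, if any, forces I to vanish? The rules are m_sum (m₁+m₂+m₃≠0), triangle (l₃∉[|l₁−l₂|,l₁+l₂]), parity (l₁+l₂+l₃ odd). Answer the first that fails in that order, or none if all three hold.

azimuthal sum: 1 − 2 + 1 = 0  ✓
3 ≤ 4 ≤ 5 (triangle on l)  ✓
L = 1 + 4 + 4 = 9 (odd)  ✗

parity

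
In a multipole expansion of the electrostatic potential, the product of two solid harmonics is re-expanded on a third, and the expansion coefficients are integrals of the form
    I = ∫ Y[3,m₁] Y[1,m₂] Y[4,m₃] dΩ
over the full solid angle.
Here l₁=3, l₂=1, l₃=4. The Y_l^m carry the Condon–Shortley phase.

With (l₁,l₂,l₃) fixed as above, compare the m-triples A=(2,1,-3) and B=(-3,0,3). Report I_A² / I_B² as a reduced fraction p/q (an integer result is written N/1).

Shared (l₁,l₂,l₃)=(3,1,4): N and (l;000)² cancel in I_A²/I_B².
A: Δ = 0!·6!·2!/9! = 1/252; Racah Σ t=0..0: t=0:+1/240 = 1/240; ⇒ 3j(3 1 4; 2 1 -3)² = 1/12, sgn -1
B: Δ = 0!·6!·2!/9! = 1/252; Racah Σ t=0..0: t=0:+1/720 = 1/720; ⇒ 3j(3 1 4; -3 0 3)² = 1/36, sgn -1
I_A²/I_B² = (1/12)/(1/36) = 3/1

3/1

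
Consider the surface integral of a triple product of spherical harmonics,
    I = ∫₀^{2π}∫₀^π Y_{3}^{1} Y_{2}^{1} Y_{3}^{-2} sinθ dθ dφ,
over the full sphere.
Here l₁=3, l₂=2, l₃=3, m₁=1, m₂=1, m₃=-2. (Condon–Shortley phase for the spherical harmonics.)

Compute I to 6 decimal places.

0.162868

Rules hold: Σm=0, L=8 even, 1≤3≤5.
N = 7·5·7 = 245
Δ = 2!·4!·2!/9! = 1/3780
Racah Σ t=0..2: t=0:+1/24 t=1:−1/4 t=2:+1/24 = -1/6
⇒ 3j(3 2 3; 0 0 0)² = 4/105, sgn +1
Racah Σ t=1..2: t=1:−1/12 t=2:+1/48 = -1/16
⇒ 3j(3 2 3; 1 1 -2)² = 1/28, sgn +1
4πI² = N·(3j₀)²·(3jₘ)² = 1/3
I = +1·√(0.333333/4π) = 0.16286750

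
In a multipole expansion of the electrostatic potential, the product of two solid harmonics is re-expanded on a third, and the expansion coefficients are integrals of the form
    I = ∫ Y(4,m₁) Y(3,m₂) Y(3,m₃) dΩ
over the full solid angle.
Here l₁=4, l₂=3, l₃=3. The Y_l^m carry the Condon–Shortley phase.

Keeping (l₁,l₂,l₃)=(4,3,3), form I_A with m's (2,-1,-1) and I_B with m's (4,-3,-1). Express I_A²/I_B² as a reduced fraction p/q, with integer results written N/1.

Shared (l₁,l₂,l₃)=(4,3,3): N and (l;000)² cancel in I_A²/I_B².
A: Δ = 4!·4!·2!/11! = 1/34650; Racah Σ t=0..2: t=0:+1/192 t=1:−1/36 t=2:+1/192 = -5/288; ⇒ 3j(4 3 3; 2 -1 -1)² = 20/693, sgn -1
B: Δ = 4!·4!·2!/11! = 1/34650; Racah Σ t=0..0: t=0:+1/1152 = 1/1152; ⇒ 3j(4 3 3; 4 -3 -1)² = 1/33, sgn +1
I_A²/I_B² = (20/693)/(1/33) = 20/21

20/21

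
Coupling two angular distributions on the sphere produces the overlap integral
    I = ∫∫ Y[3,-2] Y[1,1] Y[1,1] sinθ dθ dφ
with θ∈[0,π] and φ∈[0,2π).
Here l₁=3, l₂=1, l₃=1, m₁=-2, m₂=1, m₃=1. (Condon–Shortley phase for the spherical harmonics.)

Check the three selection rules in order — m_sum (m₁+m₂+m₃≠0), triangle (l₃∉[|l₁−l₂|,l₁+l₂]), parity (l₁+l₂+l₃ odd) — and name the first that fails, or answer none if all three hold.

triangle

azimuthal sum: -2 + 1 + 1 = 0  ✓
2 ≤ 1 ≤ 4 (triangle on l)  ✗
L = 3 + 1 + 1 = 5 (odd)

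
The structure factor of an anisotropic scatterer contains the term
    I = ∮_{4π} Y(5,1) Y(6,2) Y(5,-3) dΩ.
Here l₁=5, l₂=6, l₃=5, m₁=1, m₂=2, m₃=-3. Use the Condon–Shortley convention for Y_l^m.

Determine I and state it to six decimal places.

-0.106727

Rules hold: Σm=0, L=16 even, 1≤5≤11.
N = 11·13·11 = 1573
Δ = 6!·4!·6!/17! = 1/28588560
Racah Σ t=1..5: t=1:−1/345600 t=2:+1/13824 t=3:−1/5184 t=4:+1/13824 t=5:−1/345600 = -7/129600
⇒ 3j(5 6 5; 0 0 0)² = 80/7293, sgn +1
Racah Σ t=2..4: t=2:+1/138240 t=3:−1/25920 t=4:+1/55296 = -11/829440
⇒ 3j(5 6 5; 1 2 -3)² = 11/1326, sgn -1
4πI² = N·(3j₀)²·(3jₘ)² = 4840/33813
I = -1·√(0.14314/4π) = -0.10672739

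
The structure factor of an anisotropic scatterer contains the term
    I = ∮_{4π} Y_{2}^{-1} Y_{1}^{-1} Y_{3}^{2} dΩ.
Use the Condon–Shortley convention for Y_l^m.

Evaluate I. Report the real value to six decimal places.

0.261169

m-sum 0 ✓  L=6 even ✓  1≤3≤3 ✓
Π(2lᵢ+1) = 5×3×7 = 105
triangle coeff Δ(2,1,3) = 1/105
Σ_t [0,0]: t=0:+1/4 = 1/4
(3j)²=3/35 [(2 1 3; 0 0 0)], sign=-1
Σ_t [0,0]: t=0:+1/12 = 1/12
(3j)²=2/21 [(2 1 3; -1 -1 2)], sign=-1
⇒ 4πI² = 6/7
I = (+1)√(6/7/(4π)) = 0.26116903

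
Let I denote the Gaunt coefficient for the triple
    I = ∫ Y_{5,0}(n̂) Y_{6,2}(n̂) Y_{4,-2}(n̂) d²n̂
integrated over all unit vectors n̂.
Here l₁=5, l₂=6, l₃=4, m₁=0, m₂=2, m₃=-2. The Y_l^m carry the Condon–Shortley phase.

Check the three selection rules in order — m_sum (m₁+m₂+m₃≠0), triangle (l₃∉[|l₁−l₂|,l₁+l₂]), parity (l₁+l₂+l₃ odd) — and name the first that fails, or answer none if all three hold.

azimuthal sum: 0 + 2 − 2 = 0  ✓
1 ≤ 4 ≤ 11 (triangle on l)  ✓
L = 5 + 6 + 4 = 15 (odd)  ✗

parity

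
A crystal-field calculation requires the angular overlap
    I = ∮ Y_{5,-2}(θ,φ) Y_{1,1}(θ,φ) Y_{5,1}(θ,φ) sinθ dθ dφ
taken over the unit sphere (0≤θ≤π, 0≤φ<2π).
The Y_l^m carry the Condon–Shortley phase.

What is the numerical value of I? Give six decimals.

0.000000

l₁+l₂+l₃=11 is odd: 3j(l;000)=0 ⇒ I=0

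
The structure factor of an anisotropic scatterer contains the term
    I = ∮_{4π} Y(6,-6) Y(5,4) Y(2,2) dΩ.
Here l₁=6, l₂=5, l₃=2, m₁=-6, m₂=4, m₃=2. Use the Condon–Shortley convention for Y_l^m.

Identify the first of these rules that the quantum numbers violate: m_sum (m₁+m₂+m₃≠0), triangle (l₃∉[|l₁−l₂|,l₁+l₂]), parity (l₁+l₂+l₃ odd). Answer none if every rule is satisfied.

parity

Σmᵢ = 0  ✓
l₃∈[|l₁−l₂|,l₁+l₂]=[1,11], have l₃=2  ✓
Σlᵢ = 13 ⇒ odd  ✗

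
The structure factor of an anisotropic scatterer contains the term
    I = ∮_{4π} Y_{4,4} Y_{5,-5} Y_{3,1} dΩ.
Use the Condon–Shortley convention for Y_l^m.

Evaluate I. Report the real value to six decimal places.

0.189625

Checks pass: Σm=0; 12 even; l₃=3∈[1,9].
(2·4+1)(2·5+1)(2·3+1) = 693
Δ: 6! 2! 4! / 13! → 1/180180
sum: t=2:+1/576 t=3:−1/144 t=4:+1/576 = -1/288
3j²(4 5 3; 0 0 0) = Δ·Π!·Σ² = 20/1001  (sign +1)
sum: t=0:+1/34560 = 1/34560
3j²(4 5 3; 4 -5 1) = Δ·Π!·Σ² = 14/429  (sign +1)
combine: 4πI² = 693·20/1001·14/429 = 840/1859
take √, sign +1: I = 0.18962475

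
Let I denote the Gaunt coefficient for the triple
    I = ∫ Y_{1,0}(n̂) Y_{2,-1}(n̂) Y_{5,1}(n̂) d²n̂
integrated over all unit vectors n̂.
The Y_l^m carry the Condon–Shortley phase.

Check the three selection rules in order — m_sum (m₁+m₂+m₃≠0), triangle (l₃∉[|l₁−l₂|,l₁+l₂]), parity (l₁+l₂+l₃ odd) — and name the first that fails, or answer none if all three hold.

triangle

azimuthal sum: 0 − 1 + 1 = 0  ✓
1 ≤ 5 ≤ 3 (triangle on l)  ✗
L = 1 + 2 + 5 = 8 (even)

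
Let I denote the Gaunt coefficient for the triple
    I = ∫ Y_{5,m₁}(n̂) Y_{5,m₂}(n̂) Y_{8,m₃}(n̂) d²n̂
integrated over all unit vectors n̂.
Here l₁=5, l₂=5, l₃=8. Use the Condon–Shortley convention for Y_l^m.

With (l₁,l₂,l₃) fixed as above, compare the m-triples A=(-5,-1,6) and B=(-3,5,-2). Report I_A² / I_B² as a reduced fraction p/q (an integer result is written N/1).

Same 5,5,8: normalisation and zero-m 3j drop out of the ratio.
A: Δ: 2! 8! 8! / 19! → 1/37413090; sum: t=2:+1/116121600 = 1/116121600; 3j²(5 5 8; -5 -1 6) = Δ·Π!·Σ² = 7/323  (sign +1)
B: Δ: 2! 8! 8! / 19! → 1/37413090; sum: t=2:+1/116121600 = 1/116121600; 3j²(5 5 8; -3 5 -2) = Δ·Π!·Σ² = 70/46189  (sign +1)
I_A²/I_B² = (7/323)/(70/46189) = 143/10

143/10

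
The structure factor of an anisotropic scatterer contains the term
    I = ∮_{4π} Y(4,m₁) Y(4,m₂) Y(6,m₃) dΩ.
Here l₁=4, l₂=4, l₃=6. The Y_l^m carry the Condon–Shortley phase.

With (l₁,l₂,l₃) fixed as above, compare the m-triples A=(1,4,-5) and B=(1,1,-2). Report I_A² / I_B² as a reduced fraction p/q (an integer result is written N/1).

66/35

l's match ⇒ only the (l;m) 3-j factors differ between A and B.
A: triangle coeff Δ(4,4,6) = 1/1261260; Σ_t [2,2]: t=2:+1/172800 = 1/172800; (3j)²=2/65 [(4 4 6; 1 4 -5)], sign=-1
B: triangle coeff Δ(4,4,6) = 1/1261260; Σ_t [0,2]: t=0:+1/8640 t=1:−1/2304 t=2:+1/8640 = -7/34560; (3j)²=7/429 [(4 4 6; 1 1 -2)], sign=-1
I_A²/I_B² = (2/65)/(7/429) = 66/35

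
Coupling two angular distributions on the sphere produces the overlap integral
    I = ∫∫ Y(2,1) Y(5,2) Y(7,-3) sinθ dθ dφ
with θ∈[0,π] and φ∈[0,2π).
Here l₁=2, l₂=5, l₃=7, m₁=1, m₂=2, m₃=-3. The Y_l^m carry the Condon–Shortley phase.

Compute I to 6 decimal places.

m-sum 0 ✓  L=14 even ✓  3≤7≤7 ✓
Π(2lᵢ+1) = 5×11×15 = 825
triangle coeff Δ(2,5,7) = 1/15015
Σ_t [0,0]: t=0:+1/57600 = 1/57600
(3j)²=21/715 [(2 5 7; 0 0 0)], sign=-1
Σ_t [0,0]: t=0:+1/181440 = 1/181440
(3j)²=32/1001 [(2 5 7; 1 2 -3)], sign=+1
⇒ 4πI² = 1440/1859
I = (-1)√(1440/1859/(4π)) = -0.24827707

-0.248277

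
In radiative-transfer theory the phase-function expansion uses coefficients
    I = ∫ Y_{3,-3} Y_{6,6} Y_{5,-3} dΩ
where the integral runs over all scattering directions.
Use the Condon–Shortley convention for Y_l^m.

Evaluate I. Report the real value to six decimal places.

-0.119512

m-sum 0 ✓  L=14 even ✓  3≤5≤9 ✓
Π(2lᵢ+1) = 7×13×11 = 1001
triangle coeff Δ(3,6,5) = 1/675675
Σ_t [1,3]: t=1:−1/8640 t=2:+1/2304 t=3:−1/8640 = 7/34560
(3j)²=7/429 [(3 6 5; 0 0 0)], sign=-1
Σ_t [4,4]: t=4:+1/1935360 = 1/1935360
(3j)²=1/91 [(3 6 5; -3 6 -3)], sign=+1
⇒ 4πI² = 7/39
I = (-1)√(7/39/(4π)) = -0.11951207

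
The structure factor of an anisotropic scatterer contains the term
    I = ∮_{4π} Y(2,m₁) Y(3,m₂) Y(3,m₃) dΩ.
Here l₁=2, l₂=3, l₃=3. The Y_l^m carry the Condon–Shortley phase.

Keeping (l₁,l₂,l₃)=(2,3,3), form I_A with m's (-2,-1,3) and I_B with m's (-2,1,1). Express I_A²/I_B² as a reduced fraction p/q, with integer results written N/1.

5/12

Same 2,3,3: normalisation and zero-m 3j drop out of the ratio.
A: Δ: 2! 2! 4! / 9! → 1/3780; sum: t=2:+1/96 = 1/96; 3j²(2 3 3; -2 -1 3) = Δ·Π!·Σ² = 1/42  (sign +1)
B: Δ: 2! 2! 4! / 9! → 1/3780; sum: t=2:+1/16 = 1/16; 3j²(2 3 3; -2 1 1) = Δ·Π!·Σ² = 2/35  (sign +1)
I_A²/I_B² = (1/42)/(2/35) = 5/12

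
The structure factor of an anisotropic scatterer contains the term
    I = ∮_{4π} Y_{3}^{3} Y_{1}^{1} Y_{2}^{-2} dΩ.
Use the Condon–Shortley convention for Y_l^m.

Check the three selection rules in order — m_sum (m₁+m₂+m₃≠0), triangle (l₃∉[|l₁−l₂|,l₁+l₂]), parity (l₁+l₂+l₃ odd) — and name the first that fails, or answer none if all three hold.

azimuthal sum: 3 + 1 − 2 = 2  ✗
2 ≤ 2 ≤ 4 (triangle on l)
L = 3 + 1 + 2 = 6 (even)

m_sum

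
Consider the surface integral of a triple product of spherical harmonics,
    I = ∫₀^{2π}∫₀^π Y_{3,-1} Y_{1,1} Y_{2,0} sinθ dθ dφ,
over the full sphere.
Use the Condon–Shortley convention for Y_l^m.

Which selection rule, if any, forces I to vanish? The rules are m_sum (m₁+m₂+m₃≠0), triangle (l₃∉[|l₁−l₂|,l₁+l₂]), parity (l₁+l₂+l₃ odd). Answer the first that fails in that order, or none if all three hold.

none

azimuthal sum: -1 + 1 + 0 = 0  ✓
2 ≤ 2 ≤ 4 (triangle on l)  ✓
L = 3 + 1 + 2 = 6 (even)  ✓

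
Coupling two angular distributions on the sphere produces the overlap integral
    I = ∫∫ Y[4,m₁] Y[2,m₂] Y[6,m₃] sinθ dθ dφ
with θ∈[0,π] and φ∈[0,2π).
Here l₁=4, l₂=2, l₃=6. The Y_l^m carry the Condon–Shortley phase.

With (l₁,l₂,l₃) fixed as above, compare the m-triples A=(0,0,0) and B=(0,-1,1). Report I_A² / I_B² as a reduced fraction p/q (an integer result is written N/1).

9/7

Same 4,2,6: normalisation and zero-m 3j drop out of the ratio.
A: Δ: 0! 8! 4! / 13! → 1/6435; sum: t=0:+1/2304 = 1/2304; 3j²(4 2 6; 0 0 0) = Δ·Π!·Σ² = 5/143  (sign +1)
B: Δ: 0! 8! 4! / 13! → 1/6435; sum: t=0:+1/3456 = 1/3456; 3j²(4 2 6; 0 -1 1) = Δ·Π!·Σ² = 35/1287  (sign -1)
I_A²/I_B² = (5/143)/(35/1287) = 9/7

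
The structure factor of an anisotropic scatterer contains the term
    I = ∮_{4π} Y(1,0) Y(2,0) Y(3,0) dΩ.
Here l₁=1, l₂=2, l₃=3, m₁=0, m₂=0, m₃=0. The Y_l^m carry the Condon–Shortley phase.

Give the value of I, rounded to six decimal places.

Checks pass: Σm=0; 6 even; l₃=3∈[1,3].
(2·1+1)(2·2+1)(2·3+1) = 105
Δ: 0! 2! 4! / 7! → 1/105
sum: t=0:+1/4 = 1/4
3j²(1 2 3; 0 0 0) = Δ·Π!·Σ² = 3/35  (sign -1)
(m-triple is (0,0,0) — same symbol as above.)
combine: 4πI² = 105·3/35·3/35 = 27/35
take √, sign +1: I = 0.24776670

0.247767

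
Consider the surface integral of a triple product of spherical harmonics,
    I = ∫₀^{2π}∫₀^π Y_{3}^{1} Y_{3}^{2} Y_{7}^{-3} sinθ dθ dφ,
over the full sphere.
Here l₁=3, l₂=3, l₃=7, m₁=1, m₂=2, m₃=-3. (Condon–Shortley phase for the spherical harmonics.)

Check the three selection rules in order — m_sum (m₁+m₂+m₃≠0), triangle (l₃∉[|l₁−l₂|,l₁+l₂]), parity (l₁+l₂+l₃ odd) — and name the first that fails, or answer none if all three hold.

m₁+m₂+m₃ = 1 + 2 − 3 = 0  ✓
triangle: |3−3|=0 ≤ l₃=7 ≤ 3+3=6  ✗
parity: l₁+l₂+l₃ = 13 is odd

triangle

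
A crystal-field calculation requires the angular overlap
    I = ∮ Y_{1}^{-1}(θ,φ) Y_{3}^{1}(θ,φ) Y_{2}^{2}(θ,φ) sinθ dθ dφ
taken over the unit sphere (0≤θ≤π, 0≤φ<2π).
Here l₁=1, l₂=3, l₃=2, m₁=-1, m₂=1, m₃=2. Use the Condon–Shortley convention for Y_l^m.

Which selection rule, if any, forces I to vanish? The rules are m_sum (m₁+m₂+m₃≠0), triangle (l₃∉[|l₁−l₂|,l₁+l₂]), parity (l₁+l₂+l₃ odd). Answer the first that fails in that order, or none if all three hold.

m_sum

m₁+m₂+m₃ = -1 + 1 + 2 = 2  ✗
triangle: |1−3|=2 ≤ l₃=2 ≤ 1+3=4
parity: l₁+l₂+l₃ = 6 is even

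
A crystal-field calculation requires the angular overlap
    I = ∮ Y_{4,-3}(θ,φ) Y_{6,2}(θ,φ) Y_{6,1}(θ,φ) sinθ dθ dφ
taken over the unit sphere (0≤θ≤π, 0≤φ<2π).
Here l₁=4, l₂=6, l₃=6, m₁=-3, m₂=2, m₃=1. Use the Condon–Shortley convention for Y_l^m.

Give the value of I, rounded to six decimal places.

Checks pass: Σm=0; 16 even; l₃=6∈[2,10].
(2·4+1)(2·6+1)(2·6+1) = 1521
Δ: 4! 4! 8! / 17! → 1/15315300
sum: t=0:+1/829440 t=1:−1/25920 t=2:+1/9216 t=3:−1/25920 t=4:+1/829440 = 7/207360
3j²(4 6 6; 0 0 0) = Δ·Π!·Σ² = 28/2431  (sign +1)
sum: t=3:−1/103680 t=4:+1/82944 = 1/414720
3j²(4 6 6; -3 2 1) = Δ·Π!·Σ² = 49/43758  (sign -1)
combine: 4πI² = 1521·28/2431·49/43758 = 686/34969
take √, sign -1: I = -0.03951077

-0.039511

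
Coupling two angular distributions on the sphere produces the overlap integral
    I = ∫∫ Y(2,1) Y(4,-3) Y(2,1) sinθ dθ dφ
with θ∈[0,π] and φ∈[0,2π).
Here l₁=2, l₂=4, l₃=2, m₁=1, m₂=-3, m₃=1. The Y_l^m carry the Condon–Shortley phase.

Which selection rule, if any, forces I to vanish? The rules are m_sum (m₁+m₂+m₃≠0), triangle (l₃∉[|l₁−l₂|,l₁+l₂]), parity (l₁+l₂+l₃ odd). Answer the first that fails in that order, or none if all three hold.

m₁+m₂+m₃ = 1 − 3 + 1 = -1  ✗
triangle: |2−4|=2 ≤ l₃=2 ≤ 2+4=6
parity: l₁+l₂+l₃ = 8 is even

m_sum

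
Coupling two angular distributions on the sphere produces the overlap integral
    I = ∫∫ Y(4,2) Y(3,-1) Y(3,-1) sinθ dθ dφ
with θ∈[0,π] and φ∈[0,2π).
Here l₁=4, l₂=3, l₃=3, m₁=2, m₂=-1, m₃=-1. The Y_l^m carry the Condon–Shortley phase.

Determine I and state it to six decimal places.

m-sum 0 ✓  L=10 even ✓  1≤3≤7 ✓
Π(2lᵢ+1) = 9×7×7 = 441
triangle coeff Δ(4,3,3) = 1/34650
Σ_t [1,3]: t=1:−1/72 t=2:+1/16 t=3:−1/72 = 5/144
(3j)²=2/77 [(4 3 3; 0 0 0)], sign=-1
Σ_t [0,2]: t=0:+1/192 t=1:−1/36 t=2:+1/192 = -5/288
(3j)²=20/693 [(4 3 3; 2 -1 -1)], sign=-1
⇒ 4πI² = 40/121
I = (+1)√(40/121/(4π)) = 0.16219310

0.162193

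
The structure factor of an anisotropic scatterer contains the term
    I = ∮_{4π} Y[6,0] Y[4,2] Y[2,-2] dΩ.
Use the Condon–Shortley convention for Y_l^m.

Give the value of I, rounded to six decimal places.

m-sum 0 ✓  L=12 even ✓  2≤2≤10 ✓
Π(2lᵢ+1) = 13×9×5 = 585
triangle coeff Δ(6,4,2) = 1/6435
Σ_t [4,4]: t=4:+1/2304 = 1/2304
(3j)²=5/143 [(6 4 2; 0 0 0)], sign=+1
Σ_t [6,6]: t=6:+1/34560 = 1/34560
(3j)²=1/429 [(6 4 2; 0 2 -2)], sign=+1
⇒ 4πI² = 75/1573
I = (+1)√(75/1573/(4π)) = 0.06159725

0.061597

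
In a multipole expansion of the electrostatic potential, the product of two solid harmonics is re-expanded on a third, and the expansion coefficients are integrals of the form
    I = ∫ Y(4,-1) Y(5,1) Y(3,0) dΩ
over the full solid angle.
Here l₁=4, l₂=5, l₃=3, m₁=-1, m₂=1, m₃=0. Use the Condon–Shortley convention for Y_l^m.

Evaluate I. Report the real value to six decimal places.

Rules hold: Σm=0, L=12 even, 1≤3≤9.
N = 9·11·7 = 693
Δ = 6!·2!·4!/13! = 1/180180
Racah Σ t=2..4: t=2:+1/576 t=3:−1/144 t=4:+1/576 = -1/288
⇒ 3j(4 5 3; 0 0 0)² = 20/1001, sgn +1
Racah Σ t=3..5: t=3:−1/432 t=4:+1/192 t=5:−1/1440 = 19/8640
⇒ 3j(4 5 3; -1 1 0)² = 361/30030, sgn -1
4πI² = N·(3j₀)²·(3jₘ)² = 2166/13013
I = -1·√(0.166449/4π) = -0.11508947

-0.115089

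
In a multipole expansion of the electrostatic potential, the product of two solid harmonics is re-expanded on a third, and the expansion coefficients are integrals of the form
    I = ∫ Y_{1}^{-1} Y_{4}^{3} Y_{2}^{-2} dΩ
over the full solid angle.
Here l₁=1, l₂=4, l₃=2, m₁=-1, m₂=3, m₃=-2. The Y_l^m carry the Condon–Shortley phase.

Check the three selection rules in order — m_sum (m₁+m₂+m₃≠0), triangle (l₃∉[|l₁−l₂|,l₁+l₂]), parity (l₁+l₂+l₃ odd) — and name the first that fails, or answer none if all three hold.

triangle

Σmᵢ = 0  ✓
l₃∈[|l₁−l₂|,l₁+l₂]=[3,5], have l₃=2  ✗
Σlᵢ = 7 ⇒ odd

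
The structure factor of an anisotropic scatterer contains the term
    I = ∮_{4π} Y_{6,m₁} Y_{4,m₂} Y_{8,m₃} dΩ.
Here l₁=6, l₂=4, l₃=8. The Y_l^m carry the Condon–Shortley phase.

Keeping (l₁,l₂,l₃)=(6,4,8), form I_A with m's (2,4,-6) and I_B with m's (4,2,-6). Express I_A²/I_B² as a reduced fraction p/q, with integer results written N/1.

l's match ⇒ only the (l;m) 3-j factors differ between A and B.
A: triangle coeff Δ(6,4,8) = 1/23279256; Σ_t [2,2]: t=2:+1/116121600 = 1/116121600; (3j)²=7/323 [(6 4 8; 2 4 -6)], sign=+1
B: triangle coeff Δ(6,4,8) = 1/23279256; Σ_t [0,2]: t=0:+1/116121600 t=1:−1/43545600 t=2:+1/348364800 = -1/87091200; (3j)²=10/969 [(6 4 8; 4 2 -6)], sign=-1
I_A²/I_B² = (7/323)/(10/969) = 21/10

21/10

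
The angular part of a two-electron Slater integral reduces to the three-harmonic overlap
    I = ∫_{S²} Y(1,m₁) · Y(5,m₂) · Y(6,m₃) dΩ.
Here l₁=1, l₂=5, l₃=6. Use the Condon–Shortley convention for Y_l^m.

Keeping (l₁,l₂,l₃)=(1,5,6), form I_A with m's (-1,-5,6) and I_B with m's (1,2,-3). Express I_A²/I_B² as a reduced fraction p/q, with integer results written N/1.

Same 1,5,6: normalisation and zero-m 3j drop out of the ratio.
A: Δ: 0! 2! 10! / 13! → 1/858; sum: t=0:+1/7257600 = 1/7257600; 3j²(1 5 6; -1 -5 6) = Δ·Π!·Σ² = 1/13  (sign +1)
B: Δ: 0! 2! 10! / 13! → 1/858; sum: t=0:+1/60480 = 1/60480; 3j²(1 5 6; 1 2 -3) = Δ·Π!·Σ² = 6/143  (sign -1)
I_A²/I_B² = (1/13)/(6/143) = 11/6

11/6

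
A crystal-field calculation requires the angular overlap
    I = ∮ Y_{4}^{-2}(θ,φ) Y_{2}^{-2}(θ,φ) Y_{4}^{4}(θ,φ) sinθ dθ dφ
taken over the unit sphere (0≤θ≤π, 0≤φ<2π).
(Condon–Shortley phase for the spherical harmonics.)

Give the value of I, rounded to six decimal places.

-0.106180

Rules hold: Σm=0, L=10 even, 2≤4≤6.
N = 9·5·9 = 405
Δ = 2!·6!·2!/11! = 1/13860
Racah Σ t=0..2: t=0:+1/192 t=1:−1/36 t=2:+1/192 = -5/288
⇒ 3j(4 2 4; 0 0 0)² = 20/693, sgn -1
Racah Σ t=0..0: t=0:+1/2880 = 1/2880
⇒ 3j(4 2 4; -2 -2 4)² = 2/165, sgn +1
4πI² = N·(3j₀)²·(3jₘ)² = 120/847
I = -1·√(0.141677/4π) = -0.10618031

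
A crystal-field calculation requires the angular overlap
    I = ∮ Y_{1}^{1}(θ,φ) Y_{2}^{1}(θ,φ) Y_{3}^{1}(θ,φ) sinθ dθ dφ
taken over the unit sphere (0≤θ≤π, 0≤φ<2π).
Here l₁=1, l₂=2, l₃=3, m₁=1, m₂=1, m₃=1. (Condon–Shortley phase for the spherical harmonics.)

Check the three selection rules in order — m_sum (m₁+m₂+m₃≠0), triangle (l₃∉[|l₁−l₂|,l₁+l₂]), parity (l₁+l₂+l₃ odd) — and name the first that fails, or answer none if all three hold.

m₁+m₂+m₃ = 1 + 1 + 1 = 3  ✗
triangle: |1−2|=1 ≤ l₃=3 ≤ 1+2=3
parity: l₁+l₂+l₃ = 6 is even

m_sum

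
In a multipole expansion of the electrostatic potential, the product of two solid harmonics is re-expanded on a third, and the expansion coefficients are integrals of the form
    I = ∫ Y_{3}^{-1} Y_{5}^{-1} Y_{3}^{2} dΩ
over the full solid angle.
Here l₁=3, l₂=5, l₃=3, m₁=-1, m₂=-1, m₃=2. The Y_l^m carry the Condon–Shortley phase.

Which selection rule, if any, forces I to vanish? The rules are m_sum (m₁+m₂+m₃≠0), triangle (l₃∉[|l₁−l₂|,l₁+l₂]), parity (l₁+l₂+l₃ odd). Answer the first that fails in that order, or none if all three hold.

azimuthal sum: -1 − 1 + 2 = 0  ✓
2 ≤ 3 ≤ 8 (triangle on l)  ✓
L = 3 + 5 + 3 = 11 (odd)  ✗

parity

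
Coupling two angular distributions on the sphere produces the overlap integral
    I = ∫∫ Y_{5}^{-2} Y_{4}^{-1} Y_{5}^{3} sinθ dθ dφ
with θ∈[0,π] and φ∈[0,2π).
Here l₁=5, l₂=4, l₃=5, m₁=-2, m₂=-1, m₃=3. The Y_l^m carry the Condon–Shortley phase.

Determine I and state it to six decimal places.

Rules hold: Σm=0, L=14 even, 1≤5≤9.
N = 11·9·11 = 1089
Δ = 4!·6!·4!/15! = 1/3153150
Racah Σ t=0..4: t=0:+1/69120 t=1:−1/1728 t=2:+1/576 t=3:−1/1728 t=4:+1/69120 = 7/11520
⇒ 3j(5 4 5; 0 0 0)² = 2/143, sgn -1
Racah Σ t=1..3: t=1:−1/17280 t=2:+1/2880 t=3:−1/6912 = 1/6912
⇒ 3j(5 4 5; -2 -1 3)² = 5/429, sgn +1
4πI² = N·(3j₀)²·(3jₘ)² = 30/169
I = -1·√(0.177515/4π) = -0.11885360

-0.118854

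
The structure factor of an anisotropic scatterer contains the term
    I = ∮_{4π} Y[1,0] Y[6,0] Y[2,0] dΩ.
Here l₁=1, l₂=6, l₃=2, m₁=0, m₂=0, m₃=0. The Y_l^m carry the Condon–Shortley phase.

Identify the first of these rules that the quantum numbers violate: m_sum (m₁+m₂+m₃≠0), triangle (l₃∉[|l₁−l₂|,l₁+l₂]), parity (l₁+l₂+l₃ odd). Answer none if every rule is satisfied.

azimuthal sum: 0 + 0 + 0 = 0  ✓
5 ≤ 2 ≤ 7 (triangle on l)  ✗
L = 1 + 6 + 2 = 9 (odd)

triangle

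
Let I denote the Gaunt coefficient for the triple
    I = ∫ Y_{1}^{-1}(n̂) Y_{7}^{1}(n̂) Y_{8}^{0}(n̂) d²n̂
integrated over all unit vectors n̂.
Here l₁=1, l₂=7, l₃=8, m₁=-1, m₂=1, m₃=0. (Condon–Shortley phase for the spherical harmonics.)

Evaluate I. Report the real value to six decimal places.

0.161907

Checks pass: Σm=0; 16 even; l₃=8∈[6,8].
(2·1+1)(2·7+1)(2·8+1) = 765
Δ: 0! 2! 14! / 17! → 1/2040
sum: t=0:+1/25401600 = 1/25401600
3j²(1 7 8; 0 0 0) = Δ·Π!·Σ² = 8/255  (sign +1)
sum: t=0:+1/58060800 = 1/58060800
3j²(1 7 8; -1 1 0) = Δ·Π!·Σ² = 7/510  (sign +1)
combine: 4πI² = 765·8/255·7/510 = 28/85
take √, sign +1: I = 0.16190663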